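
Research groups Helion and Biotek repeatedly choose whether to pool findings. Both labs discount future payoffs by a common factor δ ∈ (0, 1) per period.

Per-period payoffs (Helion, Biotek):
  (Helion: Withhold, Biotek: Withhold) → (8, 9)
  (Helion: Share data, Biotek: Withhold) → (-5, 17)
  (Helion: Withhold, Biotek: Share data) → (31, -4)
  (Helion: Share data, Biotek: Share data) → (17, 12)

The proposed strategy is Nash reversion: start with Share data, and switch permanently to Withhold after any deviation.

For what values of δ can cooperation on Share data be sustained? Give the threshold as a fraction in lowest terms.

5/8

Helion's threshold: (31−17)/(31−8) = 14/23.
Biotek's threshold: (17−12)/(17−9) = 5/8.
14/23 < 5/8, so Biotek binds and δ* = 5/8.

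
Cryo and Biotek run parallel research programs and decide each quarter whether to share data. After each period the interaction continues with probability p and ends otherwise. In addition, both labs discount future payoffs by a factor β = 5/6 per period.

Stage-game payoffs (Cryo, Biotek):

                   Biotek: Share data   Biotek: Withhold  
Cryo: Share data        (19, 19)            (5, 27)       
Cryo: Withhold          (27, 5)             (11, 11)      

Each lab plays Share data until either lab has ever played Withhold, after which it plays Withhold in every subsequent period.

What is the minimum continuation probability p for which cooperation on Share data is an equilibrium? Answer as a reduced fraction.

3/5

Expected continuation weight on next period's payoff is β·p = 5/6·p, which plays the role of the discount factor.
Cooperation requires 5/6·p ≥ (27−19)/(27−11) = 1/2, hence p ≥ 3/5.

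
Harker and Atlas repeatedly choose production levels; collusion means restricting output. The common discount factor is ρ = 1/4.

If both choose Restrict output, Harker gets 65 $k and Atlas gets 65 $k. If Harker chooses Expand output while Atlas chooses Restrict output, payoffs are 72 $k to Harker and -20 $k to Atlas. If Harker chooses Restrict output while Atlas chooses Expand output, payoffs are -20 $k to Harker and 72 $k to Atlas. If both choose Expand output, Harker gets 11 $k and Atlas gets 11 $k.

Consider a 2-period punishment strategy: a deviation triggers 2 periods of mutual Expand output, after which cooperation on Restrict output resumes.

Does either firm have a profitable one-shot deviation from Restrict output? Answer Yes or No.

IC: ρ+…+ρ^2 ≥ (72−65)/(65−11) = 7/54.
At ρ = 1/4: partial sum = 0.3125 ≥ 0.1296. Cooperation sustainable.

No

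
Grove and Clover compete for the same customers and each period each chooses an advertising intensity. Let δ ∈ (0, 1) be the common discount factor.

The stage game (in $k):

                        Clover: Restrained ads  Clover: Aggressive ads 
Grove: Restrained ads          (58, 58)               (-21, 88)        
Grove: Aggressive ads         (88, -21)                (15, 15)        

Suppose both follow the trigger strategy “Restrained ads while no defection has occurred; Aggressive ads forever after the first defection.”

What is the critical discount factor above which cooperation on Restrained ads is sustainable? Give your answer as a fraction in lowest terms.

One-period gain from deviating is 88 − 58 = 30. The loss is 58 − 15 = 43 in every subsequent period, with present value 43·δ/(1−δ).
Deviation is unprofitable when 43·δ/(1−δ) ≥ 30, i.e. δ/(1−δ) ≥ 30/43.
Equivalently δ ≥ 30/(30+43) = 30/73.

30/73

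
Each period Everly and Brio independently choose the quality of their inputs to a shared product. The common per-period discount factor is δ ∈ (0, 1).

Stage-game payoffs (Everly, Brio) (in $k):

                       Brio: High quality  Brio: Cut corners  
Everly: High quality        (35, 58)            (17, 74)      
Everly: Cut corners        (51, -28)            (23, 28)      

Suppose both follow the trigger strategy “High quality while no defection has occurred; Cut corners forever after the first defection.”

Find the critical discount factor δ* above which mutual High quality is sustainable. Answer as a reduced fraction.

4/7

For Everly: deviation gain 51−35 = 16, per-period punishment loss 35−23 = 12. IC gives δ ≥ 16/28 = 4/7.
For Brio: gain 16, loss 30 per period, so δ ≥ 16/46 = 8/23.
The tighter constraint is Everly's, so cooperation needs δ ≥ 4/7.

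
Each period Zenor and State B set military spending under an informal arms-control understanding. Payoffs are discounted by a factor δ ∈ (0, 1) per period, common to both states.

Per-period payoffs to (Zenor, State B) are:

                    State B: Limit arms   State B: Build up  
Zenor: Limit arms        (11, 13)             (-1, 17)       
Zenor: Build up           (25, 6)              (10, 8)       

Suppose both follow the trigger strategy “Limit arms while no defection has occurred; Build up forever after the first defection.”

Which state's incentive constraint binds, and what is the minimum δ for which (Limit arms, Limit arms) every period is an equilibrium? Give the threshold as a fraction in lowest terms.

Zenor; δ ≥ 14/15

Zenor: cooperation gives 11 each period; deviation gives 25 once then 10 forever.
  11/(1−δ) ≥ 25 + 10δ/(1−δ) ⇒ δ ≥ 14/15.
State B: cooperation gives 13 each period; deviation gives 17 once then 8 forever.
  δ ≥ 4/9.
Both must hold, so the binding constraint is Zenor's: δ ≥ 14/15.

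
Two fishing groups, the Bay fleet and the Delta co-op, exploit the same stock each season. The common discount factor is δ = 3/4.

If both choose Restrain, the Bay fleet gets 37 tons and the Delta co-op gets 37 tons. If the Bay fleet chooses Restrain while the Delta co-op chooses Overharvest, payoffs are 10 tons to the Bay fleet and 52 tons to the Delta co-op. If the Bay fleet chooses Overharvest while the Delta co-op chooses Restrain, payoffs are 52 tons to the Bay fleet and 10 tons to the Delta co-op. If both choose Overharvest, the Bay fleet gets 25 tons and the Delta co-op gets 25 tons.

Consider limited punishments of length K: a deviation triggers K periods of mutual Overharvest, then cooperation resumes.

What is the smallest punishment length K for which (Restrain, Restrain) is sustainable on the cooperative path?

IC: δ(1−δ^K)/(1−δ) ≥ (52−37)/(37−25) = 5/4.
With δ = 3/4: need 1 − δ^K ≥ 5/4·(1−3/4)/(3/4), i.e. δ^K ≤ 0.5833.
Since (3/4)^1 = 0.7500 and (3/4)^2 = 0.5625, the smallest such K is 2.

2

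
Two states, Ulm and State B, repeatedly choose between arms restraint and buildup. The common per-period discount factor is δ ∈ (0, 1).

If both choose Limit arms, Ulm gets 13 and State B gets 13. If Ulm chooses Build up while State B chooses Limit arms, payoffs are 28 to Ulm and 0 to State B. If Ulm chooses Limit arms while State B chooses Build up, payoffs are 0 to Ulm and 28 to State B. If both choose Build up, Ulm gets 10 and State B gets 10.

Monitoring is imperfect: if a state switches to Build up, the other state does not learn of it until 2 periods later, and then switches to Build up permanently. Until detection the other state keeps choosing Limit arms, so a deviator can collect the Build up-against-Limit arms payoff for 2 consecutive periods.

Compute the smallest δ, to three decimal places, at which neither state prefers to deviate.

0.913

A deviator earns 28 for 2 periods, then 10 forever; cooperating earns 13 forever. Multiplying the IC by (1−δ):
13 ≥ 28(1−δ^2) + 10δ^2, so 18·δ^2 ≥ 15 and δ^2 ≥ 5/6.
δ ≥ (5/6)^(1/2) ≈ 0.913.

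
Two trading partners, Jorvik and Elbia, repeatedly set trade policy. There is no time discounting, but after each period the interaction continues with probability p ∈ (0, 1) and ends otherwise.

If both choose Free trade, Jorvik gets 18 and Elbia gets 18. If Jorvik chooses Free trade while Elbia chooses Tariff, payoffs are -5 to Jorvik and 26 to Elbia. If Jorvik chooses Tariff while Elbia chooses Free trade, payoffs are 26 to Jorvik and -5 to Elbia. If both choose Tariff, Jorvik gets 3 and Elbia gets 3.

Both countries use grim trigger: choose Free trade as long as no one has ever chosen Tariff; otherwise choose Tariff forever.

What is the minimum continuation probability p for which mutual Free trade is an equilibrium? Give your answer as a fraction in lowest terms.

With no time discounting, the continuation probability p plays the role of the discount factor.
Grim-trigger IC: 18/(1−p) ≥ 26 + 3p/(1−p) ⇒ p ≥ (26−18)/(26−3) = 8/23.

8/23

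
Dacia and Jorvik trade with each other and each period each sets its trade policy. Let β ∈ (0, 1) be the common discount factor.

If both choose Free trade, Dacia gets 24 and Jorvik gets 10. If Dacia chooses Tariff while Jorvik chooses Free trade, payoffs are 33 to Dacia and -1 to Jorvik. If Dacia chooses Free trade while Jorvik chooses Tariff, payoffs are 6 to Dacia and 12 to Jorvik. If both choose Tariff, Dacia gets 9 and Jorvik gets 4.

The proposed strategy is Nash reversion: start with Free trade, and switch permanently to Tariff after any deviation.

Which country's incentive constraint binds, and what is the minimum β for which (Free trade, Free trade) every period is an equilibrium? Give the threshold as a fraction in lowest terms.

For Dacia: deviation gain 33−24 = 9, per-period punishment loss 24−9 = 15. IC gives β ≥ 9/24 = 3/8.
For Jorvik: gain 2, loss 6 per period, so β ≥ 2/8 = 1/4.
The tighter constraint is Dacia's, so cooperation needs β ≥ 3/8.

Dacia; β ≥ 3/8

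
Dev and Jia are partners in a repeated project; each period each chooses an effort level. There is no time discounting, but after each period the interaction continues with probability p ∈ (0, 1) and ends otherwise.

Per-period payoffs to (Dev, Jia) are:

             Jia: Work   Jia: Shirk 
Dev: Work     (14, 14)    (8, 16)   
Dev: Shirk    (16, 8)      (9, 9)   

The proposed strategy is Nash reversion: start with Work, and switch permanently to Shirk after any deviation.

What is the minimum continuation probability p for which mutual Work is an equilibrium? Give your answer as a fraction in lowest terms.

2/7

Expected cooperation value is 14 + p·14 + p²·14 + … = 14/(1−p); deviation gives 16 + p·9/(1−p).
14 ≥ 16(1−p) + 9p ⇒ 7p ≥ 2 ⇒ p ≥ 2/7.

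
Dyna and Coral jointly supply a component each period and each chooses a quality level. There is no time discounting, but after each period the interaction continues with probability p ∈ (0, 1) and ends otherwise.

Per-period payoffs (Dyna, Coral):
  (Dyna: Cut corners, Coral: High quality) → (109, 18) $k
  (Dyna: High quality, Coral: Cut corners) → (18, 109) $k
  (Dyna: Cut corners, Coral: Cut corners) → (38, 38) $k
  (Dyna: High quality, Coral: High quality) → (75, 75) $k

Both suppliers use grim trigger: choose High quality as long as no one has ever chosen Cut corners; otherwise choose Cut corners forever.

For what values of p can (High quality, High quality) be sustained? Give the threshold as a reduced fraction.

34/71

Expected cooperation value is 75 + p·75 + p²·75 + … = 75/(1−p); deviation gives 109 + p·38/(1−p).
75 ≥ 109(1−p) + 38p ⇒ 71p ≥ 34 ⇒ p ≥ 34/71.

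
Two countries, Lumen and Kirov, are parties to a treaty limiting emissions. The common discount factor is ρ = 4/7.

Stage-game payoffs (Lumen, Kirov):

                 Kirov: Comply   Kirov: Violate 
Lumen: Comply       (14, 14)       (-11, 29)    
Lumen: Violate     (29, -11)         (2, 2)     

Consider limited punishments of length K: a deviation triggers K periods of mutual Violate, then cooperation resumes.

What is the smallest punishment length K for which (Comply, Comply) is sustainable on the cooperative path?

IC: ρ(1−ρ^K)/(1−ρ) ≥ (29−14)/(14−2) = 5/4.
With ρ = 4/7: need 1 − ρ^K ≥ 5/4·(1−4/7)/(4/7), i.e. ρ^K ≤ 0.0625.
Since (4/7)^4 = 0.1066 and (4/7)^5 = 0.0609, the smallest such K is 5.

5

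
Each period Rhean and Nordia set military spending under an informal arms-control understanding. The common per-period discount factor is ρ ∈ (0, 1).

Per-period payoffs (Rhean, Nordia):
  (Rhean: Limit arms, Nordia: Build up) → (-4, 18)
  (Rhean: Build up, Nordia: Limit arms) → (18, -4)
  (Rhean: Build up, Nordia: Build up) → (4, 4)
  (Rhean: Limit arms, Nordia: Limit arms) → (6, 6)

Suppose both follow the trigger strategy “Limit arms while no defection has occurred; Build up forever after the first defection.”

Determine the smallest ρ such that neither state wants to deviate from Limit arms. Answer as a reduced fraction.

One-period gain from deviating is 18 − 6 = 12. The loss is 6 − 4 = 2 in every subsequent period, with present value 2·ρ/(1−ρ).
Deviation is unprofitable when 2·ρ/(1−ρ) ≥ 12, i.e. ρ/(1−ρ) ≥ 6.
Equivalently ρ ≥ 12/(12+2) = 6/7.

6/7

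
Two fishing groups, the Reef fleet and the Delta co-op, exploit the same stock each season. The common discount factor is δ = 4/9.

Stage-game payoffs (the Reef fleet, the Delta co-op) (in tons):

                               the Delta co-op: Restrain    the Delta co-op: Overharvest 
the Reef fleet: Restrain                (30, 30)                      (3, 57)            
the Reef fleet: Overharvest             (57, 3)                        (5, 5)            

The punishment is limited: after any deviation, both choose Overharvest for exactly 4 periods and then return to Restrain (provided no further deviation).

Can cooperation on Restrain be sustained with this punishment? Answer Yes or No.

No

Comparing payoff streams over the 5 periods until play realigns: cooperate → 30(1+δ+…+δ^4); deviate → 57 + 5(δ+…+δ^4).
Cooperation is sustained iff (30−5)(δ+…+δ^4) ≥ 57−30.
δ+…+δ^4 = 4/9·(1−(4/9)^4)/(1−4/9) = 0.7688, and (57−30)/(30−5) = 1.0800.
0.7688 < 1.0800, so cooperation is not sustainable.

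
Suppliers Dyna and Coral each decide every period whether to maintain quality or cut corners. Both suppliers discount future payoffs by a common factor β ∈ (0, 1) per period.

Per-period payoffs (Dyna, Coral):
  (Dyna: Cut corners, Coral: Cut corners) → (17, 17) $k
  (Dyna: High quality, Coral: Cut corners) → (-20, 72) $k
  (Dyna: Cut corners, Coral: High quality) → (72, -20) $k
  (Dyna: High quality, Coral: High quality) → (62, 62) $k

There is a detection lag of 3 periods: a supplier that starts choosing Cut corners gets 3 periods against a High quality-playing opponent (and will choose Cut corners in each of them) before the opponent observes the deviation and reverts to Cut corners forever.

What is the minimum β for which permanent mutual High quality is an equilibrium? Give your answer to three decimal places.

Deviating for the 3 undetected periods gains 72−62 = 10 per period over cooperation, then loses 62−17 = 45 per period forever once punishment starts.
Gain: 10(1 + β + … + β^2); loss: 45·β^3/(1−β).
No profitable deviation ⇔ 10(1−β^3) ≤ 45·β^3, i.e. β^3 ≥ 10/(10+45) = 2/11.
Hence β ≥ (2/11)^(1/3) ≈ 0.567.

0.567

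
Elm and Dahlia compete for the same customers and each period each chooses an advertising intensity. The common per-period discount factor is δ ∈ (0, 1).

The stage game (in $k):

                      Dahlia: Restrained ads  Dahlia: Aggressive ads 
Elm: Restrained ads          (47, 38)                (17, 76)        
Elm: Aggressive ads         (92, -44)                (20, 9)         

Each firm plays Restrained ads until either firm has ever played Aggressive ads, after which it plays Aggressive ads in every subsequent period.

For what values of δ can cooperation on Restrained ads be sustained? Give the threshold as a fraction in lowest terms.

5/8

Elm: cooperation gives 47 each period; deviation gives 92 once then 20 forever.
  47/(1−δ) ≥ 92 + 20δ/(1−δ) ⇒ δ ≥ 45/72 = 5/8.
Dahlia: cooperation gives 38 each period; deviation gives 76 once then 9 forever.
  δ ≥ 38/67.
Both must hold, so the binding constraint is Elm's: δ ≥ 5/8.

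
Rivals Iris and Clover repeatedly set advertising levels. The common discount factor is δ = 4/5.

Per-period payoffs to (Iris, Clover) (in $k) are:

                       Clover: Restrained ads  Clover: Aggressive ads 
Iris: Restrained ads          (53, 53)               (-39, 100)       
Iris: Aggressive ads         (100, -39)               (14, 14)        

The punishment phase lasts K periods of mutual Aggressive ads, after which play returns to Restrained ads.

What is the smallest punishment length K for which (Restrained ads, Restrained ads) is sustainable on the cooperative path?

2

IC: δ(1−δ^K)/(1−δ) ≥ (100−53)/(53−14) = 47/39.
With δ = 4/5: need 1 − δ^K ≥ 47/39·(1−4/5)/(4/5), i.e. δ^K ≤ 0.6987.
Since (4/5)^1 = 0.8000 and (4/5)^2 = 0.6400, the smallest such K is 2.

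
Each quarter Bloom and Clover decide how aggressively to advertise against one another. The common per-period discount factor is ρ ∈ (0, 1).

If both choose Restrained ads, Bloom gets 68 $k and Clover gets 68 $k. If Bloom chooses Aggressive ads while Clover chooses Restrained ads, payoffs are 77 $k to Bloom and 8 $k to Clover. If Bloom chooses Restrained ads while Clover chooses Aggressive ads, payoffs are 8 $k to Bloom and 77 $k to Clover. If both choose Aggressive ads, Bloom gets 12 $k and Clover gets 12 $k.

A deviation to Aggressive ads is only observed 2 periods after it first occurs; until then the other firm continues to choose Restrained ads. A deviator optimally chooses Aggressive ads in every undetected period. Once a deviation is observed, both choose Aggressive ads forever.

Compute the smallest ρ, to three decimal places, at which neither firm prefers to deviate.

0.372

The best deviation is to choose Aggressive ads for all 2 undetected periods, earning 77 each, then 12 forever once detected.
Deviation value: 77(1−ρ^2)/(1−ρ) + 12ρ^2/(1−ρ); cooperation value: 68/(1−ρ).
IC: 68 ≥ 77(1−ρ^2) + 12ρ^2 = 77 − 65ρ^2.
So ρ^2 ≥ 9/65, giving ρ ≥ (9/65)^(1/2) ≈ 0.372.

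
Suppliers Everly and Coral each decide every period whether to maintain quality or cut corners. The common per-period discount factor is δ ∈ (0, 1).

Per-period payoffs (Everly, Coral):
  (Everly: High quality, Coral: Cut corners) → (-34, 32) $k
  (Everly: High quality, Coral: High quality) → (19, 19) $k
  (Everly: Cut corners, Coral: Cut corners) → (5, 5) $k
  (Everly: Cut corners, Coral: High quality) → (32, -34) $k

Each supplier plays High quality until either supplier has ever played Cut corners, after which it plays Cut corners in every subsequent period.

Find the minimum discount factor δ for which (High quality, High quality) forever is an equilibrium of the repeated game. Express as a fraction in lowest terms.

13/27

19/(1−δ) ≥ 32 + 5δ/(1−δ)
19 ≥ 32 − 27δ
δ ≥ 13/27.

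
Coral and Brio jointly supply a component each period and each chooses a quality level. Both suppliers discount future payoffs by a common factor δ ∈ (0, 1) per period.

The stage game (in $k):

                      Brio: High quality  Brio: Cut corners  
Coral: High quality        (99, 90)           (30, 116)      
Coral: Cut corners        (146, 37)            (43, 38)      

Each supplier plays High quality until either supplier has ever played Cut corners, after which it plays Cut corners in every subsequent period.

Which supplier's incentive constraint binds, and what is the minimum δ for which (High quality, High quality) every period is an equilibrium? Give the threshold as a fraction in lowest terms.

Coral: cooperation gives 99 each period; deviation gives 146 once then 43 forever.
  99/(1−δ) ≥ 146 + 43δ/(1−δ) ⇒ δ ≥ 47/103.
Brio: cooperation gives 90 each period; deviation gives 116 once then 38 forever.
  δ ≥ 26/78 = 1/3.
Both must hold, so the binding constraint is Coral's: δ ≥ 47/103.

Coral; δ ≥ 47/103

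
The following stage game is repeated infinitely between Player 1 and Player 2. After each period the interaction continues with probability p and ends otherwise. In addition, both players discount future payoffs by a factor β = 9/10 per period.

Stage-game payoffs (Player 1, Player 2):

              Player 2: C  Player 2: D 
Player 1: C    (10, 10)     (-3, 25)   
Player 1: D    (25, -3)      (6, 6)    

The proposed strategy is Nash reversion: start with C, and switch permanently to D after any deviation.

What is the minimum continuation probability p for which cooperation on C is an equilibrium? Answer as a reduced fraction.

With continuation probability p and discount β, the effective per-period discount factor is βp.
Grim-trigger IC: βp ≥ (25−10)/(25−6) = 15/19.
So p ≥ (15/19)/(9/10) = 50/57.

50/57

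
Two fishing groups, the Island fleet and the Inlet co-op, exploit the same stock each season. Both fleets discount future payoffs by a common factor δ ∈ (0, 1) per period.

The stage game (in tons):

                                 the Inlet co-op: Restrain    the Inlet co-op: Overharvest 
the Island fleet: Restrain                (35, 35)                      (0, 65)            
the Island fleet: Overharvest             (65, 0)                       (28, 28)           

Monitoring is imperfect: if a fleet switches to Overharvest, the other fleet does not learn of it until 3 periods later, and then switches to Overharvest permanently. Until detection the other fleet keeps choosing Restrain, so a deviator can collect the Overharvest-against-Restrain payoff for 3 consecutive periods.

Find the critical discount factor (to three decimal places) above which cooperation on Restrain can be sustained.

The best deviation is to choose Overharvest for all 3 undetected periods, earning 65 each, then 28 forever once detected.
Deviation value: 65(1−δ^3)/(1−δ) + 28δ^3/(1−δ); cooperation value: 35/(1−δ).
IC: 35 ≥ 65(1−δ^3) + 28δ^3 = 65 − 37δ^3.
So δ^3 ≥ 30/37, giving δ ≥ (30/37)^(1/3) ≈ 0.932.

0.932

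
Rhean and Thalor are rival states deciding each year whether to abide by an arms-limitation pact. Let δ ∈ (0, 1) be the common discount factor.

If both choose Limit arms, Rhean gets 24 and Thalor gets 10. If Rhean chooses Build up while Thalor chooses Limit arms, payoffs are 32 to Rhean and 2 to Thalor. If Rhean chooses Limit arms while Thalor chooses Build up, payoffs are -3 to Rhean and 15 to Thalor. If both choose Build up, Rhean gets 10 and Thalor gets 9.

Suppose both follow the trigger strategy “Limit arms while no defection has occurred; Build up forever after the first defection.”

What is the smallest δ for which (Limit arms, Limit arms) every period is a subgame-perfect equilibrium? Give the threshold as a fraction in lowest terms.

For Rhean: deviation gain 32−24 = 8, per-period punishment loss 24−10 = 14. IC gives δ ≥ 8/22 = 4/11.
For Thalor: gain 5, loss 1 per period, so δ ≥ 5/6.
The tighter constraint is Thalor's, so cooperation needs δ ≥ 5/6.

5/6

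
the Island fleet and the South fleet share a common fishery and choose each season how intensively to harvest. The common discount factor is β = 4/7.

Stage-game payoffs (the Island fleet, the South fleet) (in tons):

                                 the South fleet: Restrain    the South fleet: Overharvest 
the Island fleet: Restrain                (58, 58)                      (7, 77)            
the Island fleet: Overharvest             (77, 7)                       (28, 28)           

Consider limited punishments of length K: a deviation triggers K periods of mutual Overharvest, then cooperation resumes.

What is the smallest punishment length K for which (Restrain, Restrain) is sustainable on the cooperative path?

No profitable deviation requires (58−28)(β+…+β^K) ≥ 77−58, i.e. β+…+β^K ≥ 19/30 ≈ 0.6333.
With β = 4/7, the partial sums are K=1: 0.5714, K=2: 0.8980.
K = 2 is the first length at which the sum reaches 0.6333.

2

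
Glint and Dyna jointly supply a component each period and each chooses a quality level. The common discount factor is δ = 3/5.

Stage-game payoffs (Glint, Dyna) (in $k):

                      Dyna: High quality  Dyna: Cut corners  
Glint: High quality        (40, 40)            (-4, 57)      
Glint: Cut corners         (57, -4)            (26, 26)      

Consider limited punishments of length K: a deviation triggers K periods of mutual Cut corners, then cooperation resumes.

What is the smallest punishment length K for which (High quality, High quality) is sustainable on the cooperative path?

4

Need Σ_{k=1}^{K} δ^k ≥ (57−40)/(40−26) = 1.2143 at δ = 3/5.
At K = 3 the sum is 1.1760 < 1.2143; at K = 4 it is 1.3056 ≥ 1.2143.
So the minimum punishment length is K = 4.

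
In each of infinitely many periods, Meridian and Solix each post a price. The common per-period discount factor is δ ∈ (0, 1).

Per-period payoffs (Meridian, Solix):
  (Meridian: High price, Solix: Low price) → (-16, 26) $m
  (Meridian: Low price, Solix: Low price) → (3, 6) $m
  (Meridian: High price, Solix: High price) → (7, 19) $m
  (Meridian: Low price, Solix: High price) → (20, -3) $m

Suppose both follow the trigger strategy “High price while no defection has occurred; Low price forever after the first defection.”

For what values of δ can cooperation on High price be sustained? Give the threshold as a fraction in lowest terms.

Meridian: cooperation gives 7 each period; deviation gives 20 once then 3 forever.
  7/(1−δ) ≥ 20 + 3δ/(1−δ) ⇒ δ ≥ 13/17.
Solix: cooperation gives 19 each period; deviation gives 26 once then 6 forever.
  δ ≥ 7/20.
Both must hold, so the binding constraint is Meridian's: δ ≥ 13/17.

13/17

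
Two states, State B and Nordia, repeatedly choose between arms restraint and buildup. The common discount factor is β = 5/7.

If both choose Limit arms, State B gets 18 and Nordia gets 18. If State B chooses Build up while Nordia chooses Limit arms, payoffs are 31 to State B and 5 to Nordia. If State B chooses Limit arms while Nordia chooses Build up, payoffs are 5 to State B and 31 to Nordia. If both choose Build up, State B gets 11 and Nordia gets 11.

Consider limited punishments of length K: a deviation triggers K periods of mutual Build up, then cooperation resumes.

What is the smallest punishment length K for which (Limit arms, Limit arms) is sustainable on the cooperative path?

5

IC: β(1−β^K)/(1−β) ≥ (31−18)/(18−11) = 13/7.
With β = 5/7: need 1 − β^K ≥ 13/7·(1−5/7)/(5/7), i.e. β^K ≤ 0.2571.
Since (5/7)^4 = 0.2603 and (5/7)^5 = 0.1859, the smallest such K is 5.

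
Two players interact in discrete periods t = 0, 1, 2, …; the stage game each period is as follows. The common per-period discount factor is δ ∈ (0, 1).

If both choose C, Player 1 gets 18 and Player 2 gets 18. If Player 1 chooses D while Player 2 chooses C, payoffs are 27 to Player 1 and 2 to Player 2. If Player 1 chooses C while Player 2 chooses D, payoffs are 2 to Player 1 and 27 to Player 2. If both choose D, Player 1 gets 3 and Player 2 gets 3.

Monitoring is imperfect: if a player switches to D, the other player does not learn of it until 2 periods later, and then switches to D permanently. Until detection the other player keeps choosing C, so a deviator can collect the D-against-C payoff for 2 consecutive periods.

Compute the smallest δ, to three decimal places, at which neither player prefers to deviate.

0.612

Deviating for the 2 undetected periods gains 27−18 = 9 per period over cooperation, then loses 18−3 = 15 per period forever once punishment starts.
Gain: 9(1 + δ + … + δ^1); loss: 15·δ^2/(1−δ).
No profitable deviation ⇔ 9(1−δ^2) ≤ 15·δ^2, i.e. δ^2 ≥ 9/(9+15) = 3/8.
Hence δ ≥ (3/8)^(1/2) ≈ 0.612.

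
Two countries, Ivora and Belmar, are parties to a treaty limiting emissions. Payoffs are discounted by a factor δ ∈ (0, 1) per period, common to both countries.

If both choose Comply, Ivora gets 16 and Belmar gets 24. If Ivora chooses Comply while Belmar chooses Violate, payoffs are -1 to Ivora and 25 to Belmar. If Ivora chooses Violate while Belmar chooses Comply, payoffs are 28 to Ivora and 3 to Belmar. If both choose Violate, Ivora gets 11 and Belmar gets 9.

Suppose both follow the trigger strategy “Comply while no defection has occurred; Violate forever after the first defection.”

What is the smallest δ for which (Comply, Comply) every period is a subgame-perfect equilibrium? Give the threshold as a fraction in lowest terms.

For Ivora: deviation gain 28−16 = 12, per-period punishment loss 16−11 = 5. IC gives δ ≥ 12/17.
For Belmar: gain 1, loss 15 per period, so δ ≥ 1/16.
The tighter constraint is Ivora's, so cooperation needs δ ≥ 12/17.

12/17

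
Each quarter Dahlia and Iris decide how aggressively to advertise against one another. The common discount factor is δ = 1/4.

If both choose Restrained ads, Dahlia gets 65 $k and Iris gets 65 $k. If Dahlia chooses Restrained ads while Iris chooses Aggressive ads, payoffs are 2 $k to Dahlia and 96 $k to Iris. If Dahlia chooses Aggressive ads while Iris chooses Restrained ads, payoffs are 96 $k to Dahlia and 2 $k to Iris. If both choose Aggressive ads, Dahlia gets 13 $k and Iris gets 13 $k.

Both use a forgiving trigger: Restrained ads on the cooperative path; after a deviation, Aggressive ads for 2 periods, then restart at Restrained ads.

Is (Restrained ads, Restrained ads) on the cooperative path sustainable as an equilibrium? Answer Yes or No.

IC: δ+…+δ^2 ≥ (96−65)/(65−13) = 31/52.
At δ = 1/4: partial sum = 0.3125 < 0.5962. Cooperation not sustainable.

No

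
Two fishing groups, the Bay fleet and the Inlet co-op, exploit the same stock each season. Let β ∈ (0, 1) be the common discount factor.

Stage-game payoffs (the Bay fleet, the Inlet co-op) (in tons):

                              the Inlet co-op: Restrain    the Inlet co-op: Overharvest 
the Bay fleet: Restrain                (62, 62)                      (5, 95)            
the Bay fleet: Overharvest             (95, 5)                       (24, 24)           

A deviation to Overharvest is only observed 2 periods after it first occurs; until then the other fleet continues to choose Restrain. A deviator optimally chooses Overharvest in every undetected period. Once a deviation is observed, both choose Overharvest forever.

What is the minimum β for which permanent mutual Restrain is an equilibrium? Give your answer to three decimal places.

0.682

The best deviation is to choose Overharvest for all 2 undetected periods, earning 95 each, then 24 forever once detected.
Deviation value: 95(1−β^2)/(1−β) + 24β^2/(1−β); cooperation value: 62/(1−β).
IC: 62 ≥ 95(1−β^2) + 24β^2 = 95 − 71β^2.
So β^2 ≥ 33/71, giving β ≥ (33/71)^(1/2) ≈ 0.682.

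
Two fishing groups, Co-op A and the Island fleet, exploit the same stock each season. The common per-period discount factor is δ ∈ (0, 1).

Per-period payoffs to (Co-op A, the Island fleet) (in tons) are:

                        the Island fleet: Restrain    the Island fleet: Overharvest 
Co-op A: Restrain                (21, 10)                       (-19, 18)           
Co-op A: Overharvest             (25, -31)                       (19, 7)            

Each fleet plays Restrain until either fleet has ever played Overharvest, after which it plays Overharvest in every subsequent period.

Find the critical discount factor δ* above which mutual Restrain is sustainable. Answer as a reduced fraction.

8/11

Co-op A: cooperation gives 21 each period; deviation gives 25 once then 19 forever.
  21/(1−δ) ≥ 25 + 19δ/(1−δ) ⇒ δ ≥ 4/6 = 2/3.
the Island fleet: cooperation gives 10 each period; deviation gives 18 once then 7 forever.
  δ ≥ 8/11.
Both must hold, so the binding constraint is the Island fleet's: δ ≥ 8/11.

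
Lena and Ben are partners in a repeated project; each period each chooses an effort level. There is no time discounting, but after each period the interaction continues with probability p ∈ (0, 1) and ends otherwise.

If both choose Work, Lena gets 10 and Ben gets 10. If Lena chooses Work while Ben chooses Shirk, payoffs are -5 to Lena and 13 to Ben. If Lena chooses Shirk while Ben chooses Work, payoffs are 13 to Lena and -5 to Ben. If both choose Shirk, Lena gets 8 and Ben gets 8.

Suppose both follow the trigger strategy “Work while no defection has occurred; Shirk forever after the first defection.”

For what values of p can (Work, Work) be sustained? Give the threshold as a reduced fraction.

With no time discounting, the continuation probability p plays the role of the discount factor.
Grim-trigger IC: 10/(1−p) ≥ 13 + 8p/(1−p) ⇒ p ≥ (13−10)/(13−8) = 3/5.

3/5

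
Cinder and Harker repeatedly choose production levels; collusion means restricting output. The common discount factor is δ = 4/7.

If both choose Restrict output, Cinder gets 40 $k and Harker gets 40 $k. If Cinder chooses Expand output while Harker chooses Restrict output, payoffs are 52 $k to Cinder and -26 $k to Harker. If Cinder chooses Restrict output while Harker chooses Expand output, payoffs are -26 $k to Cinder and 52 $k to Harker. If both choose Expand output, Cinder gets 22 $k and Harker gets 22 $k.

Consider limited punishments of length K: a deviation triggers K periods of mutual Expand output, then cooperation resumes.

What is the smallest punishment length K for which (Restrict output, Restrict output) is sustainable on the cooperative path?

2

IC: δ(1−δ^K)/(1−δ) ≥ (52−40)/(40−22) = 2/3.
With δ = 4/7: need 1 − δ^K ≥ 2/3·(1−4/7)/(4/7), i.e. δ^K ≤ 0.5000.
Since (4/7)^1 = 0.5714 and (4/7)^2 = 0.3265, the smallest such K is 2.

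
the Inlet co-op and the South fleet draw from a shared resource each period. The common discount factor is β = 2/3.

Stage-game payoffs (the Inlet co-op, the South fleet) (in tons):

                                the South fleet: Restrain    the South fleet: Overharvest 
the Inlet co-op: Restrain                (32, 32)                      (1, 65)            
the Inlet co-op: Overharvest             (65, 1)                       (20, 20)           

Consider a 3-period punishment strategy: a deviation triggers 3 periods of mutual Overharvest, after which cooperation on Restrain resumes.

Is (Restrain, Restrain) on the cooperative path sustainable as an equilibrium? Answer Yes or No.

No

A one-shot deviation gives 65 now, then 20 for 3 periods, then back to 32.
Gain from deviating: (65−32) today; loss: (32−20) in each of the next 3 periods.
No-deviation condition: (32−20)(β+…+β^3) ≥ 65−32, i.e. β+…+β^3 ≥ 11/4.
At β = 2/3: β+…+β^3 = 1.4074 < 2.7500.
So cooperation is not sustainable.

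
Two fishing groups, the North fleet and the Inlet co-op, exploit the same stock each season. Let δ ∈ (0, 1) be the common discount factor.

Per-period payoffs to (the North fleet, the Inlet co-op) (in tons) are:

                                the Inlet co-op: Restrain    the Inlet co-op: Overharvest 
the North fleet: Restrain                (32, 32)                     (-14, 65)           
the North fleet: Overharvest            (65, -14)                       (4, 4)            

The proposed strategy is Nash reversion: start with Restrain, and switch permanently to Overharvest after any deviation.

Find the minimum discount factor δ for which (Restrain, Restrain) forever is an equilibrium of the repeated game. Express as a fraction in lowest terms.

Cooperation forever yields 32 each period: 32/(1−δ).
Deviating yields 65 once, then 4 forever: 65 + 4δ/(1−δ).
No profitable deviation requires 32/(1−δ) ≥ 65 + 4δ/(1−δ).
Multiplying by (1−δ): 32 ≥ 65(1−δ) + 4δ = 65 − 61δ.
So 61δ ≥ 33, i.e. δ ≥ 33/61.

33/61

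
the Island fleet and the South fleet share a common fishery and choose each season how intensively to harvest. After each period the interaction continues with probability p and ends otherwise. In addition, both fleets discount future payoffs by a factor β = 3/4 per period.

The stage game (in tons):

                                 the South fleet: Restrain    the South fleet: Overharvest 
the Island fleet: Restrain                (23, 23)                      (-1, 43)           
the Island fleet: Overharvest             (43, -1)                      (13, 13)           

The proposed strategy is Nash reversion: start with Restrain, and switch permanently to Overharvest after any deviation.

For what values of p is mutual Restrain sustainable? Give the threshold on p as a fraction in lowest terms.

With continuation probability p and discount β, the effective per-period discount factor is βp.
Grim-trigger IC: βp ≥ (43−23)/(43−13) = 2/3.
So p ≥ (2/3)/(3/4) = 8/9.

8/9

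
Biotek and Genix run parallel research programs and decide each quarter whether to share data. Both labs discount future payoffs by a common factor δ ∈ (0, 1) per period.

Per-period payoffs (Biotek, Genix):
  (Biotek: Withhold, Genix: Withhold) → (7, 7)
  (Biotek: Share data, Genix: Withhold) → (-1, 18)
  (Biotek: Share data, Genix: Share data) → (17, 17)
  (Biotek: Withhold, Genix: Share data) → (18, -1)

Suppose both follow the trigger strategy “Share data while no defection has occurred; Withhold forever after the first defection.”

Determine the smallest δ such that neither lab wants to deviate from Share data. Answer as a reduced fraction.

17/(1−δ) ≥ 18 + 7δ/(1−δ)
17 ≥ 18 − 11δ
δ ≥ 1/11.

1/11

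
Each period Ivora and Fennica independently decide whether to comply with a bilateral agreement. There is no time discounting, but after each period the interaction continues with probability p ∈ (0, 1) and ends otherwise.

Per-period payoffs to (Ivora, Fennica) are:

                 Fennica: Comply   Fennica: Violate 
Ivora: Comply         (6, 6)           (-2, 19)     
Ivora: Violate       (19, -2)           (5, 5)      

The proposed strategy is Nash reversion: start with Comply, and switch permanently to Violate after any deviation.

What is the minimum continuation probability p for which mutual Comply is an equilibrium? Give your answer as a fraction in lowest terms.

13/14

Expected cooperation value is 6 + p·6 + p²·6 + … = 6/(1−p); deviation gives 19 + p·5/(1−p).
6 ≥ 19(1−p) + 5p ⇒ 14p ≥ 13 ⇒ p ≥ 13/14.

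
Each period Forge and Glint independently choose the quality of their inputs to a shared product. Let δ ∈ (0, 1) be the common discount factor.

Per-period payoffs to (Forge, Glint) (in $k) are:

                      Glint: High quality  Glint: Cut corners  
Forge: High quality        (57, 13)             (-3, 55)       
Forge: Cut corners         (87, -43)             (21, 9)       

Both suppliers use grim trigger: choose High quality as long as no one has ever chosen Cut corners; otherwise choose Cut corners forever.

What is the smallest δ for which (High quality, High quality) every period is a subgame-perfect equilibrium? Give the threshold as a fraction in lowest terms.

Forge's threshold: (87−57)/(87−21) = 5/11.
Glint's threshold: (55−13)/(55−9) = 21/23.
5/11 < 21/23, so Glint binds and δ* = 21/23.

21/23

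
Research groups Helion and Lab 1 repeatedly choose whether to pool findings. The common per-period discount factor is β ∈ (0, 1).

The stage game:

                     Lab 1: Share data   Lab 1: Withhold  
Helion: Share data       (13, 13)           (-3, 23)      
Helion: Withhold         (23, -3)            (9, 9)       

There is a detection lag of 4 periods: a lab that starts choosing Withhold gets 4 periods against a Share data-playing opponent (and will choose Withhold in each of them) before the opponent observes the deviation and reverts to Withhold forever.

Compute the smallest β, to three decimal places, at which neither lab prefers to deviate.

Deviating for the 4 undetected periods gains 23−13 = 10 per period over cooperation, then loses 13−9 = 4 per period forever once punishment starts.
Gain: 10(1 + β + … + β^3); loss: 4·β^4/(1−β).
No profitable deviation ⇔ 10(1−β^4) ≤ 4·β^4, i.e. β^4 ≥ 10/(10+4) = 5/7.
Hence β ≥ (5/7)^(1/4) ≈ 0.919.

0.919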